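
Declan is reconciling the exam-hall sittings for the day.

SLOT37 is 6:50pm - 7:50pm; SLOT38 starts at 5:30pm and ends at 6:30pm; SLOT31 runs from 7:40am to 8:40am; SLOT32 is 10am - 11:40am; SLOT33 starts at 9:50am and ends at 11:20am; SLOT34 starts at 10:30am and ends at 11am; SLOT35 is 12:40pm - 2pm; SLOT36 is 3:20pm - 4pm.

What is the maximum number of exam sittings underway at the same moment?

3

Walk through starts and ends in time order (an end at T is processed before a start at T):
7:40am start SLOT31 → 1
8:40am end SLOT31 → 0
9:50am start SLOT33 → 1
10am start SLOT32 → 2
10:30am start SLOT34 → 3
11am end SLOT34 → 2
11:20am end SLOT33 → 1
11:40am end SLOT32 → 0
12:40pm start SLOT35 → 1
2pm end SLOT35 → 0
3:20pm start SLOT36 → 1
4pm end SLOT36 → 0
5:30pm start SLOT38 → 1
6:30pm end SLOT38 → 0
6:50pm start SLOT37 → 1
7:50pm end SLOT37 → 0
Peak is 3, at 10:30am (SLOT32, SLOT33, SLOT34).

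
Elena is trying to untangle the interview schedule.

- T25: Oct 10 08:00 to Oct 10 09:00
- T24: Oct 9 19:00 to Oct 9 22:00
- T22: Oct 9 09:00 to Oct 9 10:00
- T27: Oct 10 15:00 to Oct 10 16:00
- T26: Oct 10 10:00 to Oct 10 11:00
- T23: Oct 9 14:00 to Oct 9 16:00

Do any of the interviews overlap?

No

Sorted by start: T22, T23, T24, T25, T26, T27.
T23 starts after T22 ends — done with T22.
T24 starts after T23 ends — done with T23.
T25 starts after T24 ends — done with T24.
T26 starts after T25 ends — done with T25.
T27 starts after T26 ends.
Every pair is clear; the schedule has no overlaps.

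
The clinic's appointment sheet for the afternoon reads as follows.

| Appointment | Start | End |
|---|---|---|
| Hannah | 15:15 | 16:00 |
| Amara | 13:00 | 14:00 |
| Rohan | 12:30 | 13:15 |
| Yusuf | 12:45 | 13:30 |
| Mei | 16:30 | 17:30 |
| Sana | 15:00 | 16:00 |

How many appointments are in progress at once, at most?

Walk through starts and ends in time order (an end at T is processed before a start at T):
12:30 start Rohan → 1
12:45 start Yusuf → 2
13:00 start Amara → 3
13:15 end Rohan → 2
13:30 end Yusuf → 1
14:00 end Amara → 0
15:00 start Sana → 1
15:15 start Hannah → 2
16:00 end Hannah → 1
16:00 end Sana → 0
16:30 start Mei → 1
17:30 end Mei → 0
Peak is 3, at 13:00 (Amara, Rohan, Yusuf).

3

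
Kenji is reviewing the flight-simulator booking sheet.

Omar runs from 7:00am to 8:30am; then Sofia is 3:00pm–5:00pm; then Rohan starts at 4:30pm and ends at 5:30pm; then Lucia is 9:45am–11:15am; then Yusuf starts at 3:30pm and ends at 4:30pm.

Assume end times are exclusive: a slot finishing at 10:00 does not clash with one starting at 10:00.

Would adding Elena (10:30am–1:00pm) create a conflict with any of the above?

Omar: ends 8:30am at or before Elena starts 10:30am → clear.
Lucia: starts 9:45am before Elena ends 1:00pm, and ends 11:15am after Elena starts 10:30am → overlap.
Sofia: starts 3:00pm at or after Elena ends 1:00pm → clear.
Yusuf: starts 3:30pm at or after Elena ends 1:00pm → clear.
Rohan: starts 4:30pm at or after Elena ends 1:00pm → clear.
Elena overlaps Lucia.

Yes — it overlaps Lucia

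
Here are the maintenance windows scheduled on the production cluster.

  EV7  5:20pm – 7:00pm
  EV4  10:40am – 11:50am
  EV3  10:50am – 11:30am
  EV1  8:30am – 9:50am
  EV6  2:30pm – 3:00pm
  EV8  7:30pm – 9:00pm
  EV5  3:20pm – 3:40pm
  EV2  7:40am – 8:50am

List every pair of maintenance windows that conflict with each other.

EV1 & EV2, EV3 & EV4

Two intervals overlap when each starts before the other ends.
Sorted by start: EV2, EV1, EV4, EV3, EV6, EV5, EV7, EV8.
EV1 starts before EV2 ends → EV2 and EV1 overlap.
EV4 starts after EV2 ends; EV2 is clear from here.
EV4 starts after EV1 ends; EV1 is clear from here.
EV3 starts before EV4 ends → EV4 and EV3 overlap.
EV6 starts after EV4 ends; EV4 is clear from here.
EV6 starts after EV3 ends; EV3 is clear from here.
EV5 starts after EV6 ends; EV6 is clear from here.
EV7 starts after EV5 ends; EV5 is clear from here.
EV8 starts after EV7 ends.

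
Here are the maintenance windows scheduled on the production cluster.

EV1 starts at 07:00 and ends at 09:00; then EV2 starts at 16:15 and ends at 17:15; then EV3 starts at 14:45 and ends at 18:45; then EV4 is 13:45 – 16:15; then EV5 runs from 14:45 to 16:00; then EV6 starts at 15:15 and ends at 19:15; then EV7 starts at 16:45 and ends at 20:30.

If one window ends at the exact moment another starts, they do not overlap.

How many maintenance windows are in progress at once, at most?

4

Sweep the timeline, counting +1 at each start and −1 at each end (ends before starts at a tie):
07:00 start EV1 → 1
09:00 end EV1 → 0
13:45 start EV4 → 1
14:45 start EV3 → 2
14:45 start EV5 → 3
15:15 start EV6 → 4
16:00 end EV5 → 3
16:15 end EV4 → 2
16:15 start EV2 → 3
16:45 start EV7 → 4
17:15 end EV2 → 3
18:45 end EV3 → 2
19:15 end EV6 → 1
20:30 end EV7 → 0
Peak is 4, at 15:15 (EV3, EV4, EV5, EV6).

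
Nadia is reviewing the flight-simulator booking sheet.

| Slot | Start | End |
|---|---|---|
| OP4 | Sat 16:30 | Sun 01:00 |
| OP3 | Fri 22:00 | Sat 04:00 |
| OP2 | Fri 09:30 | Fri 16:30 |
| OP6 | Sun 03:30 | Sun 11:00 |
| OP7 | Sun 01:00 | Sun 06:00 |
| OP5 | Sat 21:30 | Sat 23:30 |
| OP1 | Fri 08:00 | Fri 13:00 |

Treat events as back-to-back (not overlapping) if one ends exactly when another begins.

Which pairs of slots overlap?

Two intervals overlap when each starts before the other ends.
Sorted by start: OP1, OP2, OP3, OP4, OP5, OP7, OP6.
OP2 starts before OP1 ends → OP1 and OP2 overlap.
OP3 starts after OP1 ends, so nothing later overlaps OP1 either.
OP3 starts after OP2 ends, so nothing later overlaps OP2 either.
OP4 starts after OP3 ends, so nothing later overlaps OP3 either.
OP5 starts before OP4 ends → OP4 and OP5 overlap.
OP7 starts exactly when OP4 ends (back-to-back, no overlap), so nothing later overlaps OP4 either.
OP7 starts after OP5 ends, so nothing later overlaps OP5 either.
OP6 starts before OP7 ends → OP7 and OP6 overlap.

OP1 & OP2, OP4 & OP5, OP6 & OP7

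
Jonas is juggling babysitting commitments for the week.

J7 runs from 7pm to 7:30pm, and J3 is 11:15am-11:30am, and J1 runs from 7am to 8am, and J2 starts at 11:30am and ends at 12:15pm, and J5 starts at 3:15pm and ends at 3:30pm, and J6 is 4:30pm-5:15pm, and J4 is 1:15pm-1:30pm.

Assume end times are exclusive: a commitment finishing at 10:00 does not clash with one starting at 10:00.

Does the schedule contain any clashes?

Two intervals overlap when each starts before the other ends.
Sorted by start: J1, J3, J2, J4, J5, J6, J7.
J3 starts after J1 ends; J1 is clear from here.
J2 starts exactly when J3 ends (back-to-back, no overlap); J3 is clear from here.
J4 starts after J2 ends; J2 is clear from here.
J5 starts after J4 ends; J4 is clear from here.
J6 starts after J5 ends; J5 is clear from here.
J7 starts after J6 ends.
Every pair is clear; the schedule has no overlaps.

No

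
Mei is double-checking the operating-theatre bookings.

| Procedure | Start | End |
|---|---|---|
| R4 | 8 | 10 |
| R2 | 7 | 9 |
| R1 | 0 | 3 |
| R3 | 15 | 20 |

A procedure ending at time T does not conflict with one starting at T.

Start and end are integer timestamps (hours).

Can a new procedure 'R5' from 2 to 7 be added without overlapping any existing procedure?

No — it overlaps R1

R1: starts 0 before R5 ends 7, and ends 3 after R5 starts 2 → overlap.
R2: starts 7 at or after R5 ends 7 → clear.
R4: starts 8 at or after R5 ends 7 → clear.
R3: starts 15 at or after R5 ends 7 → clear.
R5 overlaps R1.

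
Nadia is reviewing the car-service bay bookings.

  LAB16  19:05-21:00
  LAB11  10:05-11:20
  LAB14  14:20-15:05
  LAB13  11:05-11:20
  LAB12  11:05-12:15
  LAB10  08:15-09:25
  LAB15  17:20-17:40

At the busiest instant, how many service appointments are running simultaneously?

Sweep the timeline, counting +1 at each start and −1 at each end (ends before starts at a tie):
08:15 start LAB10 → 1
09:25 end LAB10 → 0
10:05 start LAB11 → 1
11:05 start LAB12 → 2
11:05 start LAB13 → 3
11:20 end LAB11 → 2
11:20 end LAB13 → 1
12:15 end LAB12 → 0
14:20 start LAB14 → 1
15:05 end LAB14 → 0
17:20 start LAB15 → 1
17:40 end LAB15 → 0
19:05 start LAB16 → 1
21:00 end LAB16 → 0
Peak is 3, at 11:05 (LAB11, LAB12, LAB13).

3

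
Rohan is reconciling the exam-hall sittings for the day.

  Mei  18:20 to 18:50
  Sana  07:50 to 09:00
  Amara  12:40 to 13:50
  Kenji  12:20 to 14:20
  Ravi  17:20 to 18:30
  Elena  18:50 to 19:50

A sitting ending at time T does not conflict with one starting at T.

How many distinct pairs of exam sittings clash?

2

Two intervals overlap when each starts before the other ends.
Sorted by start: Sana, Kenji, Amara, Ravi, Mei, Elena.
Kenji starts after Sana ends; Sana is clear from here.
Amara starts before Kenji ends → Kenji and Amara overlap.
Ravi starts after Kenji ends; Kenji is clear from here.
Ravi starts after Amara ends; Amara is clear from here.
Mei starts before Ravi ends → Ravi and Mei overlap.
Elena starts after Ravi ends.
Elena starts exactly when Mei ends (back-to-back, no overlap).
Overlapping pairs: Amara & Kenji, Mei & Ravi — 2 in total.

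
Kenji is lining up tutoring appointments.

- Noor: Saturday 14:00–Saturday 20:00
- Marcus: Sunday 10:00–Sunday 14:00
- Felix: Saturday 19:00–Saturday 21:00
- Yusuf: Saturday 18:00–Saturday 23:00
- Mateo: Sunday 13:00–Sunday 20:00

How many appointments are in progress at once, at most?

Sweep the timeline, counting +1 at each start and −1 at each end (ends before starts at a tie):
Saturday 14:00 start Noor → 1
Saturday 18:00 start Yusuf → 2
Saturday 19:00 start Felix → 3
Saturday 20:00 end Noor → 2
Saturday 21:00 end Felix → 1
Saturday 23:00 end Yusuf → 0
Sunday 10:00 start Marcus → 1
Sunday 13:00 start Mateo → 2
Sunday 14:00 end Marcus → 1
Sunday 20:00 end Mateo → 0
Peak is 3, at Saturday 19:00 (Felix, Noor, Yusuf).

3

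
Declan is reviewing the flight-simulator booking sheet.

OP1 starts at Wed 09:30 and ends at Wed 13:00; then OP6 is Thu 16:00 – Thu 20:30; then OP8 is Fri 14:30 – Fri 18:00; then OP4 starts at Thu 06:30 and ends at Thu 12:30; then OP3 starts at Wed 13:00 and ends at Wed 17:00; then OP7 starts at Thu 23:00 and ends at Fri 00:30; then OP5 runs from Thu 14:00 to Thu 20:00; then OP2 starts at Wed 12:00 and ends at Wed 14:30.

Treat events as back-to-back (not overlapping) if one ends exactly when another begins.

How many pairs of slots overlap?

3

Sorted by start: OP1, OP2, OP3, OP4, OP5, OP6, OP7, OP8.
OP2 starts before OP1 ends → OP1 and OP2 overlap.
OP3 starts exactly when OP1 ends (back-to-back, no overlap); OP1 is clear from here.
OP3 starts before OP2 ends → OP2 and OP3 overlap.
OP4 starts after OP2 ends; OP2 is clear from here.
OP4 starts after OP3 ends; OP3 is clear from here.
OP5 starts after OP4 ends; OP4 is clear from here.
OP6 starts before OP5 ends → OP5 and OP6 overlap.
OP7 starts after OP5 ends; OP5 is clear from here.
OP7 starts after OP6 ends; OP6 is clear from here.
OP8 starts after OP7 ends.
Overlapping pairs: OP1 & OP2, OP2 & OP3, OP5 & OP6 — 3 in total.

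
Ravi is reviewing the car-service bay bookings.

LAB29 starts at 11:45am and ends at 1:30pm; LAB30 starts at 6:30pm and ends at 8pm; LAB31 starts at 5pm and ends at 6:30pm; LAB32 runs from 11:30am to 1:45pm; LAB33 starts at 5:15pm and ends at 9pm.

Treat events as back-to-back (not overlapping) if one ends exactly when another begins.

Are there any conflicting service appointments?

Sorted by start: LAB32, LAB29, LAB31, LAB33, LAB30.
LAB29 starts before LAB32 ends → LAB32 and LAB29 overlap.
That's a conflict, so the schedule is not conflict-free.

Yes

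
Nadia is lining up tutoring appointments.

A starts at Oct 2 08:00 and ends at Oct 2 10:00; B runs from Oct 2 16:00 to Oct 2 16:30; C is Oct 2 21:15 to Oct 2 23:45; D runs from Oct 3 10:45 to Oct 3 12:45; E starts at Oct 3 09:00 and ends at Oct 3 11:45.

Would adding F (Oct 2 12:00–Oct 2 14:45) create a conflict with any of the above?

A: ends Oct 2 10:00 at or before F starts Oct 2 12:00 → clear.
B: starts Oct 2 16:00 at or after F ends Oct 2 14:45 → clear.
C: starts Oct 2 21:15 at or after F ends Oct 2 14:45 → clear.
E: starts Oct 3 09:00 at or after F ends Oct 2 14:45 → clear.
D: starts Oct 3 10:45 at or after F ends Oct 2 14:45 → clear.

No — it doesn't clash with anything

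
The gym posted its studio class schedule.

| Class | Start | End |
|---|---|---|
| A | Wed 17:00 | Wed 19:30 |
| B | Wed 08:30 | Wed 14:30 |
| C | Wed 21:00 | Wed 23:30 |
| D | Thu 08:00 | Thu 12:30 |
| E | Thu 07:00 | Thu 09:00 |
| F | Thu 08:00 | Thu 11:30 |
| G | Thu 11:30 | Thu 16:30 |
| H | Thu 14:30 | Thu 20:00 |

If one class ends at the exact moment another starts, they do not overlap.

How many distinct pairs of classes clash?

5

Sorted by start: B, A, C, E, D, F, G, H.
A starts after B ends, so B has no further overlaps.
C starts after A ends, so A has no further overlaps.
E starts after C ends, so C has no further overlaps.
D starts before E ends → E and D overlap.
F starts before E ends → E and F overlap.
G starts after E ends, so E has no further overlaps.
F starts before D ends → D and F overlap.
G starts before D ends → D and G overlap.
H starts after D ends.
G starts exactly when F ends (back-to-back, no overlap), so F has no further overlaps.
H starts before G ends → G and H overlap.
Overlapping pairs: D & E, D & F, D & G, E & F, G & H — 5 in total.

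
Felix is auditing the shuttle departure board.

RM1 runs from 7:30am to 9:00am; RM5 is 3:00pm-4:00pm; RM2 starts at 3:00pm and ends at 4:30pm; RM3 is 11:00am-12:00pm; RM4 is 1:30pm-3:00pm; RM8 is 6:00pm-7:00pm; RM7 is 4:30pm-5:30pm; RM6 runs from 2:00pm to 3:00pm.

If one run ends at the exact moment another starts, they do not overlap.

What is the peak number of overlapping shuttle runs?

Walk through starts and ends in time order (an end at T is processed before a start at T):
7:30am start RM1 → 1
9:00am end RM1 → 0
11:00am start RM3 → 1
12:00pm end RM3 → 0
1:30pm start RM4 → 1
2:00pm start RM6 → 2
3:00pm end RM4 → 1
3:00pm end RM6 → 0
3:00pm start RM2 → 1
3:00pm start RM5 → 2
4:00pm end RM5 → 1
4:30pm end RM2 → 0
4:30pm start RM7 → 1
5:30pm end RM7 → 0
6:00pm start RM8 → 1
7:00pm end RM8 → 0
Peak is 2, at 2:00pm (RM4, RM6).

2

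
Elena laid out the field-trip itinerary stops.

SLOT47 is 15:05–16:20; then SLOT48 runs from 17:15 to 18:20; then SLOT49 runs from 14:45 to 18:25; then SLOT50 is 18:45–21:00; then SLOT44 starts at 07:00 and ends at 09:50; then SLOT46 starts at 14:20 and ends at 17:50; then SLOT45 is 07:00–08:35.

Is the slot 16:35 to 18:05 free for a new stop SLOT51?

No — it overlaps SLOT46, SLOT48, SLOT49

SLOT44: ends 09:50 at or before SLOT51 starts 16:35 → clear.
SLOT45: ends 08:35 at or before SLOT51 starts 16:35 → clear.
SLOT46: starts 14:20 before SLOT51 ends 18:05, and ends 17:50 after SLOT51 starts 16:35 → overlap.
SLOT49: starts 14:45 before SLOT51 ends 18:05, and ends 18:25 after SLOT51 starts 16:35 → overlap.
SLOT47: ends 16:20 at or before SLOT51 starts 16:35 → clear.
SLOT48: starts 17:15 before SLOT51 ends 18:05, and ends 18:20 after SLOT51 starts 16:35 → overlap.
SLOT50: starts 18:45 at or after SLOT51 ends 18:05 → clear.
SLOT51 overlaps SLOT46, SLOT48, SLOT49.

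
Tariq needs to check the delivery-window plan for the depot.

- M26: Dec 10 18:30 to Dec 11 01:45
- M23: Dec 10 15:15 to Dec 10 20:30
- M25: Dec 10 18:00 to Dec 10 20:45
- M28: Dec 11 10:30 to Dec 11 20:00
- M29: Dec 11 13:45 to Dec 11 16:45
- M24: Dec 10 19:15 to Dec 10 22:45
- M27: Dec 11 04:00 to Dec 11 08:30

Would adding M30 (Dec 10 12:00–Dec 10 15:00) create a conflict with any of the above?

M23: starts Dec 10 15:15 at or after M30 ends Dec 10 15:00 → clear.
M25: starts Dec 10 18:00 at or after M30 ends Dec 10 15:00 → clear.
M26: starts Dec 10 18:30 at or after M30 ends Dec 10 15:00 → clear.
M24: starts Dec 10 19:15 at or after M30 ends Dec 10 15:00 → clear.
M27: starts Dec 11 04:00 at or after M30 ends Dec 10 15:00 → clear.
M28: starts Dec 11 10:30 at or after M30 ends Dec 10 15:00 → clear.
M29: starts Dec 11 13:45 at or after M30 ends Dec 10 15:00 → clear.

No — it doesn't clash with anything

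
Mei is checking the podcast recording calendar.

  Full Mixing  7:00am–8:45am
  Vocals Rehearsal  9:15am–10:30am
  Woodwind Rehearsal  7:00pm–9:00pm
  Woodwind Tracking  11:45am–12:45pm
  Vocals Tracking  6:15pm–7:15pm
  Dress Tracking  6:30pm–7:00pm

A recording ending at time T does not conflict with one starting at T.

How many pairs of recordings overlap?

2

Check each pair: they overlap iff neither finishes before the other starts.
Sorted by start: Full Mixing, Vocals Rehearsal, Woodwind Tracking, Vocals Tracking, Dress Tracking, Woodwind Rehearsal.
Vocals Rehearsal starts after Full Mixing ends, so nothing later overlaps Full Mixing either.
Woodwind Tracking starts after Vocals Rehearsal ends, so nothing later overlaps Vocals Rehearsal either.
Vocals Tracking starts after Woodwind Tracking ends, so nothing later overlaps Woodwind Tracking either.
Dress Tracking starts before Vocals Tracking ends → Vocals Tracking and Dress Tracking overlap.
Woodwind Rehearsal starts before Vocals Tracking ends → Vocals Tracking and Woodwind Rehearsal overlap.
Woodwind Rehearsal starts exactly when Dress Tracking ends (back-to-back, no overlap).
Overlapping pairs: Dress Tracking & Vocals Tracking, Vocals Tracking & Woodwind Rehearsal — 2 in total.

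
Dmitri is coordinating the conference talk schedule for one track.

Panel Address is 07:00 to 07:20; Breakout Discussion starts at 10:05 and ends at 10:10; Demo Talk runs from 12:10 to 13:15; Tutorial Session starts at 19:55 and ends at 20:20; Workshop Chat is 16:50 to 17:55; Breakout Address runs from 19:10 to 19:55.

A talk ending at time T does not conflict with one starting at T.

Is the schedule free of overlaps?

Yes

Sorted by start: Panel Address, Breakout Discussion, Demo Talk, Workshop Chat, Breakout Address, Tutorial Session.
Breakout Discussion starts after Panel Address ends, so nothing later overlaps Panel Address either.
Demo Talk starts after Breakout Discussion ends, so nothing later overlaps Breakout Discussion either.
Workshop Chat starts after Demo Talk ends, so nothing later overlaps Demo Talk either.
Breakout Address starts after Workshop Chat ends, so nothing later overlaps Workshop Chat either.
Tutorial Session starts exactly when Breakout Address ends (back-to-back, no overlap).
Every pair is clear; the schedule has no overlaps.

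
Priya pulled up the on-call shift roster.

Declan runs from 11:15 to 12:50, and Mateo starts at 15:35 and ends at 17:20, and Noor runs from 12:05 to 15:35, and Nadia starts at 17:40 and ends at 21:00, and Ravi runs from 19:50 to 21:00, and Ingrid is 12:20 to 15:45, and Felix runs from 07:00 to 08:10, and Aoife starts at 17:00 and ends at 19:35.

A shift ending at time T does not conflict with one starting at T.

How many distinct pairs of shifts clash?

7

Two intervals overlap when each starts before the other ends.
Sorted by start: Felix, Declan, Noor, Ingrid, Mateo, Aoife, Nadia, Ravi.
Declan starts after Felix ends, so nothing later overlaps Felix either.
Noor starts before Declan ends → Declan and Noor overlap.
Ingrid starts before Declan ends → Declan and Ingrid overlap.
Mateo starts after Declan ends, so nothing later overlaps Declan either.
Ingrid starts before Noor ends → Noor and Ingrid overlap.
Mateo starts exactly when Noor ends (back-to-back, no overlap), so nothing later overlaps Noor either.
Mateo starts before Ingrid ends → Ingrid and Mateo overlap.
Aoife starts after Ingrid ends, so nothing later overlaps Ingrid either.
Aoife starts before Mateo ends → Mateo and Aoife overlap.
Nadia starts after Mateo ends, so nothing later overlaps Mateo either.
Nadia starts before Aoife ends → Aoife and Nadia overlap.
Ravi starts after Aoife ends.
Ravi starts before Nadia ends → Nadia and Ravi overlap.
Overlapping pairs: Aoife & Mateo, Aoife & Nadia, Declan & Ingrid, Declan & Noor, Ingrid & Mateo, Ingrid & Noor, Nadia & Ravi — 7 in total.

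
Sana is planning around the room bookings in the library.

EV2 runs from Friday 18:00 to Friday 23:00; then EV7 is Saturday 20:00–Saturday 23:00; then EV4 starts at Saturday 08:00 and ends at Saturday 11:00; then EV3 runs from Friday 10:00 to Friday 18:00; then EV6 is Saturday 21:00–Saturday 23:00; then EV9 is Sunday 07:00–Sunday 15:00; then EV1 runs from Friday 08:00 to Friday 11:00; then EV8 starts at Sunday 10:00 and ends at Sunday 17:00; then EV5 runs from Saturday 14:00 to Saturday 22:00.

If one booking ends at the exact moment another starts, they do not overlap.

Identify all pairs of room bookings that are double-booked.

Sorted by start: EV1, EV3, EV2, EV4, EV5, EV7, EV6, EV9, EV8.
EV3 starts before EV1 ends → EV1 and EV3 overlap.
EV2 starts after EV1 ends — done with EV1.
EV2 starts exactly when EV3 ends (back-to-back, no overlap) — done with EV3.
EV4 starts after EV2 ends — done with EV2.
EV5 starts after EV4 ends — done with EV4.
EV7 starts before EV5 ends → EV5 and EV7 overlap.
EV6 starts before EV5 ends → EV5 and EV6 overlap.
EV9 starts after EV5 ends — done with EV5.
EV6 starts before EV7 ends → EV7 and EV6 overlap.
EV9 starts after EV7 ends — done with EV7.
EV9 starts after EV6 ends — done with EV6.
EV8 starts before EV9 ends → EV9 and EV8 overlap.

EV1 & EV3, EV5 & EV6, EV5 & EV7, EV6 & EV7, EV8 & EV9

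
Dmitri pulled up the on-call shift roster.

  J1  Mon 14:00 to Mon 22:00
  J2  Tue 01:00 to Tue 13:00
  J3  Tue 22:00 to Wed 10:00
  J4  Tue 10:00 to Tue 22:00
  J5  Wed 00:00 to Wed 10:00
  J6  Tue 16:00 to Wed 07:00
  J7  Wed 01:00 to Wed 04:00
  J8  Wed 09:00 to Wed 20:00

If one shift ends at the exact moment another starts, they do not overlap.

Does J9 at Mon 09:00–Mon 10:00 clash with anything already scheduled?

No — it doesn't clash with anything

J1: starts Mon 14:00 at or after J9 ends Mon 10:00 → clear.
J2: starts Tue 01:00 at or after J9 ends Mon 10:00 → clear.
J4: starts Tue 10:00 at or after J9 ends Mon 10:00 → clear.
J6: starts Tue 16:00 at or after J9 ends Mon 10:00 → clear.
J3: starts Tue 22:00 at or after J9 ends Mon 10:00 → clear.
J5: starts Wed 00:00 at or after J9 ends Mon 10:00 → clear.
J7: starts Wed 01:00 at or after J9 ends Mon 10:00 → clear.
J8: starts Wed 09:00 at or after J9 ends Mon 10:00 → clear.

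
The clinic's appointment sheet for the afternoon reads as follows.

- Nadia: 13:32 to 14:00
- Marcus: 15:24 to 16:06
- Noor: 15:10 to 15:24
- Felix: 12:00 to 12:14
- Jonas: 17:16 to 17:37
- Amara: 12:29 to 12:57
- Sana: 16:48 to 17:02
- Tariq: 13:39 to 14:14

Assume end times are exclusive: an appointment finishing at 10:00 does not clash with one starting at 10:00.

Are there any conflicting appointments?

Sorted by start: Felix, Amara, Nadia, Tariq, Noor, Marcus, Sana, Jonas.
Amara starts after Felix ends; Felix is clear from here.
Nadia starts after Amara ends; Amara is clear from here.
Tariq starts before Nadia ends → Nadia and Tariq overlap.
That's a conflict, so the schedule is not conflict-free.

Yes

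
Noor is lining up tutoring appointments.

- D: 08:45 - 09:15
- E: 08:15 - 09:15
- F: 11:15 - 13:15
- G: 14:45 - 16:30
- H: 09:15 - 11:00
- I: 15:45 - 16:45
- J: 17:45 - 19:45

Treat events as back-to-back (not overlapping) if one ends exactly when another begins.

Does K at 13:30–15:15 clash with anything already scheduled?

E: ends 09:15 at or before K starts 13:30 → clear.
D: ends 09:15 at or before K starts 13:30 → clear.
H: ends 11:00 at or before K starts 13:30 → clear.
F: ends 13:15 at or before K starts 13:30 → clear.
G: starts 14:45 before K ends 15:15, and ends 16:30 after K starts 13:30 → overlap.
I: starts 15:45 at or after K ends 15:15 → clear.
J: starts 17:45 at or after K ends 15:15 → clear.
K overlaps G.

Yes — it overlaps G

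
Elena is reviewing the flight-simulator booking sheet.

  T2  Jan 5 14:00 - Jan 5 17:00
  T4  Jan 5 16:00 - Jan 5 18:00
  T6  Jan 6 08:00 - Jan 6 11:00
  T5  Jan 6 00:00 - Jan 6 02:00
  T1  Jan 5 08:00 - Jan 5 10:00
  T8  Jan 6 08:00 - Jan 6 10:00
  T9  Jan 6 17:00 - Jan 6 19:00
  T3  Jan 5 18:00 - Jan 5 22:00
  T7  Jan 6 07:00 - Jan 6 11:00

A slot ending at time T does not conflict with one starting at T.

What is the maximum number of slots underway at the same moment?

Sweep the timeline, counting +1 at each start and −1 at each end (ends before starts at a tie):
Jan 5 08:00 start T1 → 1
Jan 5 10:00 end T1 → 0
Jan 5 14:00 start T2 → 1
Jan 5 16:00 start T4 → 2
Jan 5 17:00 end T2 → 1
Jan 5 18:00 end T4 → 0
Jan 5 18:00 start T3 → 1
Jan 5 22:00 end T3 → 0
Jan 6 00:00 start T5 → 1
Jan 6 02:00 end T5 → 0
Jan 6 07:00 start T7 → 1
Jan 6 08:00 start T6 → 2
Jan 6 08:00 start T8 → 3
Jan 6 10:00 end T8 → 2
Jan 6 11:00 end T6 → 1
Jan 6 11:00 end T7 → 0
Jan 6 17:00 start T9 → 1
Jan 6 19:00 end T9 → 0
Peak is 3, at Jan 6 08:00 (T6, T7, T8).

3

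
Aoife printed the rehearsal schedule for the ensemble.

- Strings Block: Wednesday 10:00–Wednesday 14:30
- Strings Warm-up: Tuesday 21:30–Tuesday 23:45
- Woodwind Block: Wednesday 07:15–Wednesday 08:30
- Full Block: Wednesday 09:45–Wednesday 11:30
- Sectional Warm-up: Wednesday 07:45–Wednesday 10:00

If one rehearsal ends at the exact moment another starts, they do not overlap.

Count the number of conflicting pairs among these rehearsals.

3

Sorted by start: Strings Warm-up, Woodwind Block, Sectional Warm-up, Full Block, Strings Block.
Woodwind Block starts after Strings Warm-up ends, so nothing later overlaps Strings Warm-up either.
Sectional Warm-up starts before Woodwind Block ends → Woodwind Block and Sectional Warm-up overlap.
Full Block starts after Woodwind Block ends, so nothing later overlaps Woodwind Block either.
Full Block starts before Sectional Warm-up ends → Sectional Warm-up and Full Block overlap.
Strings Block starts exactly when Sectional Warm-up ends (back-to-back, no overlap).
Strings Block starts before Full Block ends → Full Block and Strings Block overlap.
Overlapping pairs: Full Block & Sectional Warm-up, Full Block & Strings Block, Sectional Warm-up & Woodwind Block — 3 in total.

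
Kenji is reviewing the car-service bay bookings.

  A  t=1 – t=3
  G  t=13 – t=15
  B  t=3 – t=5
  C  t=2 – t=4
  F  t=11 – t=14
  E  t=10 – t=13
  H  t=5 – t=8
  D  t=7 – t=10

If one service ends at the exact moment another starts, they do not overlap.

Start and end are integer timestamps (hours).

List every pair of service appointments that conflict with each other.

Sorted by start: A, C, B, H, D, E, F, G.
C starts before A ends → A and C overlap.
B starts exactly when A ends (back-to-back, no overlap), so nothing later overlaps A either.
B starts before C ends → C and B overlap.
H starts after C ends, so nothing later overlaps C either.
H starts exactly when B ends (back-to-back, no overlap), so nothing later overlaps B either.
D starts before H ends → H and D overlap.
E starts after H ends, so nothing later overlaps H either.
E starts exactly when D ends (back-to-back, no overlap), so nothing later overlaps D either.
F starts before E ends → E and F overlap.
G starts exactly when E ends (back-to-back, no overlap).
G starts before F ends → F and G overlap.

A & C, B & C, D & H, E & F, F & G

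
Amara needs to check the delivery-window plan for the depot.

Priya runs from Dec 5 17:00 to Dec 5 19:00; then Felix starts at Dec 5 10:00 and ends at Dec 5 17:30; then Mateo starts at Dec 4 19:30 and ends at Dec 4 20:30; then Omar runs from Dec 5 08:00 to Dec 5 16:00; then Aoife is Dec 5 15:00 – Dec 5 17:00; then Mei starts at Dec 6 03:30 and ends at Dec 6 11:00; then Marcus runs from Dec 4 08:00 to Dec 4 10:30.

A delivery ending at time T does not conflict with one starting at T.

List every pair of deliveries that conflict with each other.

Sorted by start: Marcus, Mateo, Omar, Felix, Aoife, Priya, Mei.
Mateo starts after Marcus ends; Marcus is clear from here.
Omar starts after Mateo ends; Mateo is clear from here.
Felix starts before Omar ends → Omar and Felix overlap.
Aoife starts before Omar ends → Omar and Aoife overlap.
Priya starts after Omar ends; Omar is clear from here.
Aoife starts before Felix ends → Felix and Aoife overlap.
Priya starts before Felix ends → Felix and Priya overlap.
Mei starts after Felix ends.
Priya starts exactly when Aoife ends (back-to-back, no overlap); Aoife is clear from here.
Mei starts after Priya ends.

Aoife & Felix, Aoife & Omar, Felix & Omar, Felix & Priya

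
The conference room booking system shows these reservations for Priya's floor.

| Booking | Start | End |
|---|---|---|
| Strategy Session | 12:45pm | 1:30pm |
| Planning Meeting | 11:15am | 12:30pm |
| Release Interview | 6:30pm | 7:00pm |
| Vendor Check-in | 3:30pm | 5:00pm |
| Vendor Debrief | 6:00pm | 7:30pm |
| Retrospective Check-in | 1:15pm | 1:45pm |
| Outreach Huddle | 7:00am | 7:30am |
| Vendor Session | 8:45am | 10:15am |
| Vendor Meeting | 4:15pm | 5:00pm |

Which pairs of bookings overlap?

Release Interview & Vendor Debrief, Retrospective Check-in & Strategy Session, Vendor Check-in & Vendor Meeting

Sorted by start: Outreach Huddle, Vendor Session, Planning Meeting, Strategy Session, Retrospective Check-in, Vendor Check-in, Vendor Meeting, Vendor Debrief, Release Interview.
Vendor Session starts after Outreach Huddle ends — done with Outreach Huddle.
Planning Meeting starts after Vendor Session ends — done with Vendor Session.
Strategy Session starts after Planning Meeting ends — done with Planning Meeting.
Retrospective Check-in starts before Strategy Session ends → Strategy Session and Retrospective Check-in overlap.
Vendor Check-in starts after Strategy Session ends — done with Strategy Session.
Vendor Check-in starts after Retrospective Check-in ends — done with Retrospective Check-in.
Vendor Meeting starts before Vendor Check-in ends → Vendor Check-in and Vendor Meeting overlap.
Vendor Debrief starts after Vendor Check-in ends — done with Vendor Check-in.
Vendor Debrief starts after Vendor Meeting ends — done with Vendor Meeting.
Release Interview starts before Vendor Debrief ends → Vendor Debrief and Release Interview overlap.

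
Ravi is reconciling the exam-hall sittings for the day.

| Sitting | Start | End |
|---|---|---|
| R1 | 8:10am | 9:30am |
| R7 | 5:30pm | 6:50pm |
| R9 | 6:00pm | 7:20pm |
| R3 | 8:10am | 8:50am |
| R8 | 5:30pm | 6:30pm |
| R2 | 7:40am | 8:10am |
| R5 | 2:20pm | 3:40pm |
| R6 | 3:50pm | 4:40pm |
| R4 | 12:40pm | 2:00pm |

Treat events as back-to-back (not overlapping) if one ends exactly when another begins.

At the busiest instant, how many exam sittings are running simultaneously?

3

Sort all start/end points and keep a running count:
7:40am start R2 → 1
8:10am end R2 → 0
8:10am start R1 → 1
8:10am start R3 → 2
8:50am end R3 → 1
9:30am end R1 → 0
12:40pm start R4 → 1
2:00pm end R4 → 0
2:20pm start R5 → 1
3:40pm end R5 → 0
3:50pm start R6 → 1
4:40pm end R6 → 0
5:30pm start R7 → 1
5:30pm start R8 → 2
6:00pm start R9 → 3
6:30pm end R8 → 2
6:50pm end R7 → 1
7:20pm end R9 → 0
Peak is 3, at 6:00pm (R7, R8, R9).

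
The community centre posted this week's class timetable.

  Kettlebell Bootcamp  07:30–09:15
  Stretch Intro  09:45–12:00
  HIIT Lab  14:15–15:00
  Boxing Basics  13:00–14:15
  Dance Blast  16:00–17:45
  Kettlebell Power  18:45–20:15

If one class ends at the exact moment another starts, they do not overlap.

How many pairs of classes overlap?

Check each pair: they overlap iff neither finishes before the other starts.
Sorted by start: Kettlebell Bootcamp, Stretch Intro, Boxing Basics, HIIT Lab, Dance Blast, Kettlebell Power.
Stretch Intro starts after Kettlebell Bootcamp ends, so nothing later overlaps Kettlebell Bootcamp either.
Boxing Basics starts after Stretch Intro ends, so nothing later overlaps Stretch Intro either.
HIIT Lab starts exactly when Boxing Basics ends (back-to-back, no overlap), so nothing later overlaps Boxing Basics either.
Dance Blast starts after HIIT Lab ends, so nothing later overlaps HIIT Lab either.
Kettlebell Power starts after Dance Blast ends.
No pair overlaps.

0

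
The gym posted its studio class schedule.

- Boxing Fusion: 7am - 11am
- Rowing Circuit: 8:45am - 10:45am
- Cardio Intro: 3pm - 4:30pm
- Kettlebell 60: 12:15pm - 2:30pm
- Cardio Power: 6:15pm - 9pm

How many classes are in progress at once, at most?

Walk through starts and ends in time order (an end at T is processed before a start at T):
7am start Boxing Fusion → 1
8:45am start Rowing Circuit → 2
10:45am end Rowing Circuit → 1
11am end Boxing Fusion → 0
12:15pm start Kettlebell 60 → 1
2:30pm end Kettlebell 60 → 0
3pm start Cardio Intro → 1
4:30pm end Cardio Intro → 0
6:15pm start Cardio Power → 1
9pm end Cardio Power → 0
Peak is 2, at 8:45am (Boxing Fusion, Rowing Circuit).

2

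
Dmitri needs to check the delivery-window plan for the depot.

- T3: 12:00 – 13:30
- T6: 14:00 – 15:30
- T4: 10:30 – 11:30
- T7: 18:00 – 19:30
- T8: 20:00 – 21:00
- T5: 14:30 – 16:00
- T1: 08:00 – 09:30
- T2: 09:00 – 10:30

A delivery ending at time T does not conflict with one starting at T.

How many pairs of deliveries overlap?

Sorted by start: T1, T2, T4, T3, T6, T5, T7, T8.
T2 starts before T1 ends → T1 and T2 overlap.
T4 starts after T1 ends, so nothing later overlaps T1 either.
T4 starts exactly when T2 ends (back-to-back, no overlap), so nothing later overlaps T2 either.
T3 starts after T4 ends, so nothing later overlaps T4 either.
T6 starts after T3 ends, so nothing later overlaps T3 either.
T5 starts before T6 ends → T6 and T5 overlap.
T7 starts after T6 ends, so nothing later overlaps T6 either.
T7 starts after T5 ends, so nothing later overlaps T5 either.
T8 starts after T7 ends.
Overlapping pairs: T1 & T2, T5 & T6 — 2 in total.

2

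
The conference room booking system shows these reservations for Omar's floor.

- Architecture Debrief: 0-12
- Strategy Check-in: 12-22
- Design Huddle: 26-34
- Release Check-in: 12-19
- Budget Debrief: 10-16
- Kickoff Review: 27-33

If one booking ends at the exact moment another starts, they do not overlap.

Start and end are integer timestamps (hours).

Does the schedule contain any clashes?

Yes

Check each pair: they overlap iff neither finishes before the other starts.
Sorted by start: Architecture Debrief, Budget Debrief, Strategy Check-in, Release Check-in, Design Huddle, Kickoff Review.
Budget Debrief starts before Architecture Debrief ends → Architecture Debrief and Budget Debrief overlap.
That's a conflict, so the schedule is not conflict-free.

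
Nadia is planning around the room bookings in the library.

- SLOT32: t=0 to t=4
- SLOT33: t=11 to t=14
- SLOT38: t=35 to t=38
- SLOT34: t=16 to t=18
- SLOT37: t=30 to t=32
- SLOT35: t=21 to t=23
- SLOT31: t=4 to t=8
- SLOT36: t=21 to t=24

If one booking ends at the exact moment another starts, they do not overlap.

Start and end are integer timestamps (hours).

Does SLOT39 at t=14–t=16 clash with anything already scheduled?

No — it doesn't clash with anything

SLOT32: ends t=4 at or before SLOT39 starts t=14 → clear.
SLOT31: ends t=8 at or before SLOT39 starts t=14 → clear.
SLOT33: ends t=14 at or before SLOT39 starts t=14 → clear.
SLOT34: starts t=16 at or after SLOT39 ends t=16 → clear.
SLOT35: starts t=21 at or after SLOT39 ends t=16 → clear.
SLOT36: starts t=21 at or after SLOT39 ends t=16 → clear.
SLOT37: starts t=30 at or after SLOT39 ends t=16 → clear.
SLOT38: starts t=35 at or after SLOT39 ends t=16 → clear.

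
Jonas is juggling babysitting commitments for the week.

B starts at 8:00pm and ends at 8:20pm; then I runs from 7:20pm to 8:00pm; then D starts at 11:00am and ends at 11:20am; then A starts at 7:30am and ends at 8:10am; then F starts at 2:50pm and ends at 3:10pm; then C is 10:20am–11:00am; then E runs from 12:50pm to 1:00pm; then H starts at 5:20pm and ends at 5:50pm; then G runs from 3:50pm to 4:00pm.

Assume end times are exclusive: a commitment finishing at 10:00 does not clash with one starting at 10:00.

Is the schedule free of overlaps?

Sorted by start: A, C, D, E, F, G, H, I, B.
C starts after A ends, so A has no further overlaps.
D starts exactly when C ends (back-to-back, no overlap), so C has no further overlaps.
E starts after D ends, so D has no further overlaps.
F starts after E ends, so E has no further overlaps.
G starts after F ends, so F has no further overlaps.
H starts after G ends, so G has no further overlaps.
I starts after H ends, so H has no further overlaps.
B starts exactly when I ends (back-to-back, no overlap).
Every pair is clear; the schedule has no overlaps.

Yes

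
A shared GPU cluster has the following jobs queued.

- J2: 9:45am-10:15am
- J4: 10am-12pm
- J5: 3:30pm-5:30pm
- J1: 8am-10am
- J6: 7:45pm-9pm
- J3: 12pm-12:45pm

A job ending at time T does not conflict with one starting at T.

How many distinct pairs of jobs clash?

2

Two intervals overlap when each starts before the other ends.
Sorted by start: J1, J2, J4, J3, J5, J6.
J2 starts before J1 ends → J1 and J2 overlap.
J4 starts exactly when J1 ends (back-to-back, no overlap), so J1 has no further overlaps.
J4 starts before J2 ends → J2 and J4 overlap.
J3 starts after J2 ends, so J2 has no further overlaps.
J3 starts exactly when J4 ends (back-to-back, no overlap), so J4 has no further overlaps.
J5 starts after J3 ends, so J3 has no further overlaps.
J6 starts after J5 ends.
Overlapping pairs: J1 & J2, J2 & J4 — 2 in total.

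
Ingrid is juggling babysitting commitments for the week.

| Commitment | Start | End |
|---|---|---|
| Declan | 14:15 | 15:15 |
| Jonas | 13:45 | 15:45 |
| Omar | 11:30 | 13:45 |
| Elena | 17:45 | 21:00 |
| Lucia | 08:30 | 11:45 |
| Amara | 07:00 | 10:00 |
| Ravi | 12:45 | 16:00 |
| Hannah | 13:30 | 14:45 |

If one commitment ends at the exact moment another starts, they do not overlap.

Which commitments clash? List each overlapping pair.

Sorted by start: Amara, Lucia, Omar, Ravi, Hannah, Jonas, Declan, Elena.
Lucia starts before Amara ends → Amara and Lucia overlap.
Omar starts after Amara ends; Amara is clear from here.
Omar starts before Lucia ends → Lucia and Omar overlap.
Ravi starts after Lucia ends; Lucia is clear from here.
Ravi starts before Omar ends → Omar and Ravi overlap.
Hannah starts before Omar ends → Omar and Hannah overlap.
Jonas starts exactly when Omar ends (back-to-back, no overlap); Omar is clear from here.
Hannah starts before Ravi ends → Ravi and Hannah overlap.
Jonas starts before Ravi ends → Ravi and Jonas overlap.
Declan starts before Ravi ends → Ravi and Declan overlap.
Elena starts after Ravi ends.
Jonas starts before Hannah ends → Hannah and Jonas overlap.
Declan starts before Hannah ends → Hannah and Declan overlap.
Elena starts after Hannah ends.
Declan starts before Jonas ends → Jonas and Declan overlap.
Elena starts after Jonas ends.
Elena starts after Declan ends.

Amara & Lucia, Declan & Hannah, Declan & Jonas, Declan & Ravi, Hannah & Jonas, Hannah & Omar, Hannah & Ravi, Jonas & Ravi, Lucia & Omar, Omar & Ravi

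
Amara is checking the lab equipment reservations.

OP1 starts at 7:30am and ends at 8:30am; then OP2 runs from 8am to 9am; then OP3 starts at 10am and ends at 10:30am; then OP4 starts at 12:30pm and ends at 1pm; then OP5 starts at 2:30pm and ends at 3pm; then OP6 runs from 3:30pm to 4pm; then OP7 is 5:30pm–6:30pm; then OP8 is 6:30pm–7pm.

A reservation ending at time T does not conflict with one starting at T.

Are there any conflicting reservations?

Check each pair: they overlap iff neither finishes before the other starts.
Sorted by start: OP1, OP2, OP3, OP4, OP5, OP6, OP7, OP8.
OP2 starts before OP1 ends → OP1 and OP2 overlap.
That's a conflict, so the schedule is not conflict-free.

Yes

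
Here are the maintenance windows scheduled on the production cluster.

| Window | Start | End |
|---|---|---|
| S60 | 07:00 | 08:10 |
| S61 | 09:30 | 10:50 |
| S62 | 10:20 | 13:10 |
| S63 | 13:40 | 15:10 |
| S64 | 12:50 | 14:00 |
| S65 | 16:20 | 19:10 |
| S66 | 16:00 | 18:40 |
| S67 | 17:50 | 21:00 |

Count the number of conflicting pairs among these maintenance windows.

Sorted by start: S60, S61, S62, S64, S63, S66, S65, S67.
S61 starts after S60 ends — done with S60.
S62 starts before S61 ends → S61 and S62 overlap.
S64 starts after S61 ends — done with S61.
S64 starts before S62 ends → S62 and S64 overlap.
S63 starts after S62 ends — done with S62.
S63 starts before S64 ends → S64 and S63 overlap.
S66 starts after S64 ends — done with S64.
S66 starts after S63 ends — done with S63.
S65 starts before S66 ends → S66 and S65 overlap.
S67 starts before S66 ends → S66 and S67 overlap.
S67 starts before S65 ends → S65 and S67 overlap.
Overlapping pairs: S61 & S62, S62 & S64, S63 & S64, S65 & S66, S65 & S67, S66 & S67 — 6 in total.

6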